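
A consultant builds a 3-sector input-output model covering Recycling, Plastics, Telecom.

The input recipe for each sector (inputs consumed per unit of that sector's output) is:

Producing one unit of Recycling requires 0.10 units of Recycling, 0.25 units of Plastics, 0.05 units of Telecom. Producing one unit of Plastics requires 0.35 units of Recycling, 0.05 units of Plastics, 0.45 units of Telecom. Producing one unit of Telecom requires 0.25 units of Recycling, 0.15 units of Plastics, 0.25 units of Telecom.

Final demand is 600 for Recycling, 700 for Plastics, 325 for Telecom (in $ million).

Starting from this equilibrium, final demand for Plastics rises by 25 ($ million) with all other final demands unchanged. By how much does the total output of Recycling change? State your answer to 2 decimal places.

Δx_R = 19.85

I − A =
  [   0.90    -0.35    -0.25]
  [  -0.25     0.95    -0.15]
  [  -0.05    -0.45     0.75]
Cofactors of I−A, C_ij = (−1)^(i+j)·(minor ij) (rows/columns in the sector order above):
  C_11 = (0.95)(0.75) − (-0.15)(-0.45) = 0.6450
  C_12 = −[(-0.25)(0.75) − (-0.15)(-0.05)] = 0.1950
  C_13 = (-0.25)(-0.45) − (0.95)(-0.05) = 0.1600
  C_21 = −[(-0.35)(0.75) − (-0.25)(-0.45)] = 0.3750
  C_22 = (0.90)(0.75) − (-0.25)(-0.05) = 0.6625
  C_23 = −[(0.90)(-0.45) − (-0.35)(-0.05)] = 0.4225
  C_31 = (-0.35)(-0.15) − (-0.25)(0.95) = 0.2900
  C_32 = −[(0.90)(-0.15) − (-0.25)(-0.25)] = 0.1975
  C_33 = (0.90)(0.95) − (-0.35)(-0.25) = 0.7675
det(I−A) = Σ_j (I−A)_1j·C_1j = (0.90)(0.6450) + (-0.35)(0.1950) + (-0.25)(0.1600) = 0.47225
adj(I−A) = Cᵀ =
  [ 0.6450   0.3750   0.2900]
  [ 0.1950   0.6625   0.1975]
  [ 0.1600   0.4225   0.7675]
(I − A)⁻¹ = adj(I−A) / det(I−A) ≈
  [   1.3658     0.7941     0.6141]
  [   0.4129     1.4029     0.4182]
  [   0.3388     0.8947     1.6252]
Δx = (I − A)⁻¹ Δd with Δd having +25 in the Plastics component and 0 elsewhere.
So Δx_R = L_RP · (+25), where L_RP = adj(I−A)_RP / det(I−A) = 0.3750 / 0.47225.
Δx_R = 0.3750 × (+25) / 0.47225 = 9.375 / 0.47225 ≈ 19.85.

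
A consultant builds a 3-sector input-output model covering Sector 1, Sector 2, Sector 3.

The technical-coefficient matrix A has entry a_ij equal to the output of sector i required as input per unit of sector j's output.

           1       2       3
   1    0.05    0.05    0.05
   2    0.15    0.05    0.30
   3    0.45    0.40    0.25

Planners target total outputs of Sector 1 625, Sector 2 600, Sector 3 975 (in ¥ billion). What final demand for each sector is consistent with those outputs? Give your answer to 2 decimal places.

I − A =
  [   0.95    -0.05    -0.05]
  [  -0.15     0.95    -0.30]
  [  -0.45    -0.40     0.75]
d = (I − A) x:
  d_1 = (+0.95)·625 + (-0.05)·600 + (-0.05)·975 = 515.00
  d_2 = (-0.15)·625 + (+0.95)·600 + (-0.30)·975 = 183.75
  d_3 = (-0.45)·625 + (-0.40)·600 + (+0.75)·975 = 210.00

d_1 = 515.00, d_2 = 183.75, d_3 = 210.00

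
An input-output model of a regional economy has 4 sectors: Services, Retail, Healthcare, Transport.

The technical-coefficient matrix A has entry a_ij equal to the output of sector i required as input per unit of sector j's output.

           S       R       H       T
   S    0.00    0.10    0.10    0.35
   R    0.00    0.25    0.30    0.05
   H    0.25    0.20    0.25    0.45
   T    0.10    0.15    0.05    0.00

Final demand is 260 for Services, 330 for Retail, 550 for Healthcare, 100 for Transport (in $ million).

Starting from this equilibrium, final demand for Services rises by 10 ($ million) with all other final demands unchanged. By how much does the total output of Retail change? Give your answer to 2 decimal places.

I − A =
  [   1.00    -0.10    -0.10    -0.35]
  [   0.00     0.75    -0.30    -0.05]
  [  -0.25    -0.20     0.75    -0.45]
  [  -0.10    -0.15    -0.05     1.00]
Compute the cofactors C_ij = (−1)^(i+j)·(3×3 minor ij) of I−A; the adjugate is their transpose:
adj(I−A) = Cᵀ =
  [ 0.459250   0.142375   0.133375   0.227875]
  [ 0.092875   0.667375   0.292500   0.197500]
  [ 0.220375   0.303125   0.715750   0.414375]
  [ 0.070875   0.129500   0.093000   0.476250]
det(I−A) = Σ_j (I−A)_1j·C_1j = (1.00)(0.459250) + (-0.10)(0.092875) + (-0.10)(0.220375) + (-0.35)(0.070875) = 0.40311875
(I − A)⁻¹ = adj(I−A) / det(I−A) ≈
  [   1.1392     0.3532     0.3309     0.5653]
  [   0.2304     1.6555     0.7256     0.4899]
  [   0.5467     0.7519     1.7755     1.0279]
  [   0.1758     0.3212     0.2307     1.1814]
Δx = (I − A)⁻¹ Δd with Δd having +10 in the Services component and 0 elsewhere.
So Δx_R = L_RS · (+10), where L_RS = adj(I−A)_RS / det(I−A) = 0.092875 / 0.40311875.
Δx_R = 0.092875 × (+10) / 0.40311875 = 0.92875 / 0.40311875 ≈ 2.30.

Δx_R = 2.30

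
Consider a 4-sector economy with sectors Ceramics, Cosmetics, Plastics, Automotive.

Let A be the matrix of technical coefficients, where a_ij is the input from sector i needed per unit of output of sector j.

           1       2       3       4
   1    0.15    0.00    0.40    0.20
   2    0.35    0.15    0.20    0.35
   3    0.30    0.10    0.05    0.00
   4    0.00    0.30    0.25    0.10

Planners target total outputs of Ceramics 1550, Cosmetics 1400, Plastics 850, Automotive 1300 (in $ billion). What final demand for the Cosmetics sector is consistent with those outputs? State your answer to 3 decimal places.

d_2 = 22.500

I − A =
  [   0.85     0.00    -0.40    -0.20]
  [  -0.35     0.85    -0.20    -0.35]
  [  -0.30    -0.10     0.95     0.00]
  [   0.00    -0.30    -0.25     0.90]
d = (I − A) x:
  d_1 = (+0.85)·1550 + (+0.00)·1400 + (-0.40)·850 + (-0.20)·1300 = 717.500
  d_2 = (-0.35)·1550 + (+0.85)·1400 + (-0.20)·850 + (-0.35)·1300 = 22.500
  d_3 = (-0.30)·1550 + (-0.10)·1400 + (+0.95)·850 + (+0.00)·1300 = 202.500
  d_4 = (+0.00)·1550 + (-0.30)·1400 + (-0.25)·850 + (+0.90)·1300 = 537.500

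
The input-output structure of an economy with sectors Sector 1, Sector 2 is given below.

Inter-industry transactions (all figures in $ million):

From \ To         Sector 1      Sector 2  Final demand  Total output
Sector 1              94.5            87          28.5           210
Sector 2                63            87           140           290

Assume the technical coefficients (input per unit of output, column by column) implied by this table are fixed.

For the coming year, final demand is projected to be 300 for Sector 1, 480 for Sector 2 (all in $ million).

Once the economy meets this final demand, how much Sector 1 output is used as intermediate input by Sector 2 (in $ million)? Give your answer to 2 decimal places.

z_12 = 360.00

Technical coefficients a_ij = z_ij / X_j:
  a_11 = 94.5/210 = 0.45, a_21 = 63/210 = 0.30
  a_12 = 87/290 = 0.30, a_22 = 87/290 = 0.30
I − A =
  [   0.55    -0.30]
  [  -0.30     0.70]
det(I−A) = (0.55)(0.70) − (-0.30)(-0.30) = 0.2950
adj(I−A) = [[0.70, 0.30], [0.30, 0.55]]
(I − A)⁻¹ = adj(I−A) / det(I−A) ≈
  [   2.3729     1.0169]
  [   1.0169     1.8644]
First solve x = (I − A)⁻¹ d = adj(I−A)·d / det(I−A); in particular x_2 = (0.30·300 + 0.55·480) / 0.2950 = 354.00 / 0.2950 = 1200.0000.
Intermediate flow from 1 to 2: z_12 = a_12 · x_2 = 0.30 × 354.00 / 0.2950 = 106.20 / 0.2950 = 360.00.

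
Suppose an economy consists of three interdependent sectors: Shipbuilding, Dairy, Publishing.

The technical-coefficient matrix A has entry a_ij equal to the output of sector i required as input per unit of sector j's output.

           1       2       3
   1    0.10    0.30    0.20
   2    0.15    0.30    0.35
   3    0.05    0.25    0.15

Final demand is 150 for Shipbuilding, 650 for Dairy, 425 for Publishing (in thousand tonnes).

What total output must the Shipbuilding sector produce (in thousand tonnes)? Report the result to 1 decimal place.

x_1 = 949.2

I − A =
  [   0.90    -0.30    -0.20]
  [  -0.15     0.70    -0.35]
  [  -0.05    -0.25     0.85]
Cofactors of I−A, C_ij = (−1)^(i+j)·(minor ij) (rows/columns in the sector order above):
  C_11 = (0.70)(0.85) − (-0.35)(-0.25) = 0.5075
  C_12 = −[(-0.15)(0.85) − (-0.35)(-0.05)] = 0.1450
  C_13 = (-0.15)(-0.25) − (0.70)(-0.05) = 0.0725
  C_21 = −[(-0.30)(0.85) − (-0.20)(-0.25)] = 0.3050
  C_22 = (0.90)(0.85) − (-0.20)(-0.05) = 0.7550
  C_23 = −[(0.90)(-0.25) − (-0.30)(-0.05)] = 0.2400
  C_31 = (-0.30)(-0.35) − (-0.20)(0.70) = 0.2450
  C_32 = −[(0.90)(-0.35) − (-0.20)(-0.15)] = 0.3450
  C_33 = (0.90)(0.70) − (-0.30)(-0.15) = 0.5850
det(I−A) = Σ_j (I−A)_1j·C_1j = (0.90)(0.5075) + (-0.30)(0.1450) + (-0.20)(0.0725) = 0.39875
adj(I−A) = Cᵀ =
  [ 0.5075   0.3050   0.2450]
  [ 0.1450   0.7550   0.3450]
  [ 0.0725   0.2400   0.5850]
(I − A)⁻¹ = adj(I−A) / det(I−A) ≈
  [   1.2727     0.7649     0.6144]
  [   0.3636     1.8934     0.8652]
  [   0.1818     0.6019     1.4671]
x = (I − A)⁻¹ d = adj(I−A)·d / det(I−A), with det(I−A) = 0.39875:
  x_1 = (0.5075·150 + 0.3050·650 + 0.2450·425) / 0.39875 = 378.50 / 0.39875 ≈ 949.2
  x_2 = (0.1450·150 + 0.7550·650 + 0.3450·425) / 0.39875 = 659.125 / 0.39875 ≈ 1653.0
  x_3 = (0.0725·150 + 0.2400·650 + 0.5850·425) / 0.39875 = 415.50 / 0.39875 ≈ 1042.0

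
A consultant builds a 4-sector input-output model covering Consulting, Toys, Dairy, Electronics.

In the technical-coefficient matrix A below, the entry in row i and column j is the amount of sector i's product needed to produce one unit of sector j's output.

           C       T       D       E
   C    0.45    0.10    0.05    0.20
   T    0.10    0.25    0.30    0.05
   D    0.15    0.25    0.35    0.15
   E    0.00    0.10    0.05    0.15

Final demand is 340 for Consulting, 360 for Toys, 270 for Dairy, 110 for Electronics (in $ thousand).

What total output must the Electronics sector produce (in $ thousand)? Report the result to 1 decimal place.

I − A =
  [   0.55    -0.10    -0.05    -0.20]
  [  -0.10     0.75    -0.30    -0.05]
  [  -0.15    -0.25     0.65    -0.15]
  [   0.00    -0.10    -0.05     0.85]
Compute the cofactors C_ij = (−1)^(i+j)·(3×3 minor ij) of I−A; the adjugate is their transpose:
adj(I−A) = Cᵀ =
  [ 0.336625   0.081375   0.070875   0.096500]
  [ 0.093125   0.291875   0.146875   0.065000]
  [ 0.117625   0.140875   0.337375   0.095500]
  [ 0.017875   0.042625   0.037125   0.209000]
det(I−A) = Σ_j (I−A)_1j·C_1j = (0.55)(0.336625) + (-0.10)(0.093125) + (-0.05)(0.117625) + (-0.20)(0.017875) = 0.166375
(I − A)⁻¹ = adj(I−A) / det(I−A) ≈
  [   2.0233     0.4891     0.4260     0.5800]
  [   0.5597     1.7543     0.8828     0.3907]
  [   0.7070     0.8467     2.0278     0.5740]
  [   0.1074     0.2562     0.2231     1.2562]
x = (I − A)⁻¹ d = adj(I−A)·d / det(I−A), with det(I−A) = 0.166375:
  x_C = (0.336625·340 + 0.081375·360 + 0.070875·270 + 0.096500·110) / 0.166375 = 173.49875 / 0.166375 ≈ 1042.8
  x_T = (0.093125·340 + 0.291875·360 + 0.146875·270 + 0.065000·110) / 0.166375 = 183.54375 / 0.166375 ≈ 1103.2
  x_D = (0.117625·340 + 0.140875·360 + 0.337375·270 + 0.095500·110) / 0.166375 = 192.30375 / 0.166375 ≈ 1155.8
  x_E = (0.017875·340 + 0.042625·360 + 0.037125·270 + 0.209000·110) / 0.166375 = 54.43625 / 0.166375 ≈ 327.2

x_E = 327.2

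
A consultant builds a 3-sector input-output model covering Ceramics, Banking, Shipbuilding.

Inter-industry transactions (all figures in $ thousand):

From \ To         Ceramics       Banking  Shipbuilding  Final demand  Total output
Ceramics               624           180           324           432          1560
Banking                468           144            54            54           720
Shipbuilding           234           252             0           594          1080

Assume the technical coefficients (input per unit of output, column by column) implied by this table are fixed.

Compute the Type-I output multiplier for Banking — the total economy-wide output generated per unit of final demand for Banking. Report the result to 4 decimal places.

Technical coefficients a_ij = z_ij / X_j:
  a_11 = 624/1560 = 0.40, a_21 = 468/1560 = 0.30, a_31 = 234/1560 = 0.15
  a_12 = 180/720 = 0.25, a_22 = 144/720 = 0.20, a_32 = 252/720 = 0.35
  a_13 = 324/1080 = 0.30, a_23 = 54/1080 = 0.05, a_33 = 0/1080 = 0.00
I − A =
  [   0.60    -0.25    -0.30]
  [  -0.30     0.80    -0.05]
  [  -0.15    -0.35     1.00]
Cofactors of I−A, C_ij = (−1)^(i+j)·(minor ij) (rows/columns in the sector order above):
  C_11 = (0.80)(1.00) − (-0.05)(-0.35) = 0.7825
  C_12 = −[(-0.30)(1.00) − (-0.05)(-0.15)] = 0.3075
  C_13 = (-0.30)(-0.35) − (0.80)(-0.15) = 0.2250
  C_21 = −[(-0.25)(1.00) − (-0.30)(-0.35)] = 0.3550
  C_22 = (0.60)(1.00) − (-0.30)(-0.15) = 0.5550
  C_23 = −[(0.60)(-0.35) − (-0.25)(-0.15)] = 0.2475
  C_31 = (-0.25)(-0.05) − (-0.30)(0.80) = 0.2525
  C_32 = −[(0.60)(-0.05) − (-0.30)(-0.30)] = 0.1200
  C_33 = (0.60)(0.80) − (-0.25)(-0.30) = 0.4050
det(I−A) = Σ_j (I−A)_1j·C_1j = (0.60)(0.7825) + (-0.25)(0.3075) + (-0.30)(0.2250) = 0.325125
adj(I−A) = Cᵀ =
  [ 0.7825   0.3550   0.2525]
  [ 0.3075   0.5550   0.1200]
  [ 0.2250   0.2475   0.4050]
(I − A)⁻¹ = adj(I−A) / det(I−A) ≈
  [   2.40677     1.09189     0.77662]
  [   0.94579     1.70704     0.36909]
  [   0.69204     0.76125     1.24567]
The output multiplier for sector j is the column-j sum of the Leontief inverse (I − A)⁻¹ = adj(I−A) / det(I−A).
Column 2 of adj(I−A): (0.3550, 0.5550, 0.2475); det(I−A) = 0.325125.
m_2 = (0.3550 + 0.5550 + 0.2475) / 0.325125 = 1.1575 / 0.325125 ≈ 3.5602.

m_2 = 3.5602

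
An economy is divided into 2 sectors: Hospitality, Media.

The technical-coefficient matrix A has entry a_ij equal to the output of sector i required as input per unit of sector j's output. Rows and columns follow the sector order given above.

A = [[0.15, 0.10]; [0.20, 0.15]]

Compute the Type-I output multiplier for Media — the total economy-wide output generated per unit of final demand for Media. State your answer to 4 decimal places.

m_2 = 1.3523

I − A =
  [   0.85    -0.10]
  [  -0.20     0.85]
det(I−A) = (0.85)(0.85) − (-0.10)(-0.20) = 0.7025
adj(I−A) = [[0.85, 0.10], [0.20, 0.85]]
(I − A)⁻¹ = adj(I−A) / det(I−A) ≈
  [   1.20996     0.14235]
  [   0.28470     1.20996]
The output multiplier for sector j is the column-j sum of the Leontief inverse (I − A)⁻¹ = adj(I−A) / det(I−A).
Column 2 of adj(I−A): (0.10, 0.85); det(I−A) = 0.7025.
m_2 = (0.10 + 0.85) / 0.7025 = 0.95 / 0.7025 ≈ 1.3523.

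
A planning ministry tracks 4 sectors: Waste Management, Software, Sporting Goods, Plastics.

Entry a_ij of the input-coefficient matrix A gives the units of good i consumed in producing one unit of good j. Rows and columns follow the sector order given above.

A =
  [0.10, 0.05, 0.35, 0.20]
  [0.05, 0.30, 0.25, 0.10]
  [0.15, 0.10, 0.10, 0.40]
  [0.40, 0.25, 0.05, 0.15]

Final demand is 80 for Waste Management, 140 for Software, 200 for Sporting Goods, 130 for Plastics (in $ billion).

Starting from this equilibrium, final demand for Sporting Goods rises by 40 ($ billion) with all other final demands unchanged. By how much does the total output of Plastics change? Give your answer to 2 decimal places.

Δx_4 = 28.64

I − A =
  [   0.90    -0.05    -0.35    -0.20]
  [  -0.05     0.70    -0.25    -0.10]
  [  -0.15    -0.10     0.90    -0.40]
  [  -0.40    -0.25    -0.05     0.85]
Compute the cofactors C_ij = (−1)^(i+j)·(3×3 minor ij) of I−A; the adjugate is their transpose:
adj(I−A) = Cᵀ =
  [ 0.452250   0.148000   0.229875   0.232000]
  [ 0.145875   0.496375   0.205125   0.189250]
  [ 0.210750   0.180375   0.450375   0.282750]
  [ 0.268125   0.226250   0.195000   0.501875]
det(I−A) = Σ_j (I−A)_1j·C_1j = (0.90)(0.452250) + (-0.05)(0.145875) + (-0.35)(0.210750) + (-0.20)(0.268125) = 0.27234375
(I − A)⁻¹ = adj(I−A) / det(I−A) ≈
  [   1.6606     0.5434     0.8441     0.8519]
  [   0.5356     1.8226     0.7532     0.6949]
  [   0.7738     0.6623     1.6537     1.0382]
  [   0.9845     0.8308     0.7160     1.8428]
Δx = (I − A)⁻¹ Δd with Δd having +40 in the Sporting Goods component and 0 elsewhere.
So Δx_4 = L_43 · (+40), where L_43 = adj(I−A)_43 / det(I−A) = 0.195000 / 0.27234375.
Δx_4 = 0.195000 × (+40) / 0.27234375 = 7.80 / 0.27234375 ≈ 28.64.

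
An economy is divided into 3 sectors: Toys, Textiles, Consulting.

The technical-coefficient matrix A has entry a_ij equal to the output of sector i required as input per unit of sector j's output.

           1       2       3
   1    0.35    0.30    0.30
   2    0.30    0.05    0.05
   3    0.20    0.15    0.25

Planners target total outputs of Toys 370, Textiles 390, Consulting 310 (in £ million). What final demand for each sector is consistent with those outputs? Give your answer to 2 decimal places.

d_1 = 30.50, d_2 = 244.00, d_3 = 100.00

I − A =
  [   0.65    -0.30    -0.30]
  [  -0.30     0.95    -0.05]
  [  -0.20    -0.15     0.75]
d = (I − A) x:
  d_1 = (+0.65)·370 + (-0.30)·390 + (-0.30)·310 = 30.50
  d_2 = (-0.30)·370 + (+0.95)·390 + (-0.05)·310 = 244.00
  d_3 = (-0.20)·370 + (-0.15)·390 + (+0.75)·310 = 100.00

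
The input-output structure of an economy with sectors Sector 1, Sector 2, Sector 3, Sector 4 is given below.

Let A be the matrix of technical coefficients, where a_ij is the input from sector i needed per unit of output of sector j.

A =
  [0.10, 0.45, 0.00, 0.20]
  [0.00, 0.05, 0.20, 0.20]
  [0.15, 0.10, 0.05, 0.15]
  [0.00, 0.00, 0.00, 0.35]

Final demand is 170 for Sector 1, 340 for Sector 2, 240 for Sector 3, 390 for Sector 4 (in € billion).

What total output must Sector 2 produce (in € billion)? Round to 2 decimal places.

I − A =
  [   0.90    -0.45     0.00    -0.20]
  [   0.00     0.95    -0.20    -0.20]
  [  -0.15    -0.10     0.95    -0.15]
  [   0.00     0.00     0.00     0.65]
Compute the cofactors C_ij = (−1)^(i+j)·(3×3 minor ij) of I−A; the adjugate is their transpose:
adj(I−A) = Cᵀ =
  [ 0.573625   0.277875   0.058500   0.275500]
  [ 0.019500   0.555750   0.117000   0.204000]
  [ 0.092625   0.102375   0.555750   0.188250]
  [ 0.000000   0.000000   0.000000   0.780750]
det(I−A) = Σ_j (I−A)_1j·C_1j = (0.90)(0.573625) + (-0.45)(0.019500) + (0.00)(0.092625) + (-0.20)(0.000000) = 0.5074875
(I − A)⁻¹ = adj(I−A) / det(I−A) ≈
  [   1.1303     0.5476     0.1153     0.5429]
  [   0.0384     1.0951     0.2305     0.4020]
  [   0.1825     0.2017     1.0951     0.3709]
  [   0.0000     0.0000     0.0000     1.5385]
x = (I − A)⁻¹ d = adj(I−A)·d / det(I−A), with det(I−A) = 0.5074875:
  x_1 = (0.573625·170 + 0.277875·340 + 0.058500·240 + 0.275500·390) / 0.5074875 = 313.47875 / 0.5074875 ≈ 617.71
  x_2 = (0.019500·170 + 0.555750·340 + 0.117000·240 + 0.204000·390) / 0.5074875 = 299.91 / 0.5074875 ≈ 590.97
  x_3 = (0.092625·170 + 0.102375·340 + 0.555750·240 + 0.188250·390) / 0.5074875 = 257.35125 / 0.5074875 ≈ 507.11
  x_4 = (0.000000·170 + 0.000000·340 + 0.000000·240 + 0.780750·390) / 0.5074875 = 304.4925 / 0.5074875 = 600.00

x_2 = 590.97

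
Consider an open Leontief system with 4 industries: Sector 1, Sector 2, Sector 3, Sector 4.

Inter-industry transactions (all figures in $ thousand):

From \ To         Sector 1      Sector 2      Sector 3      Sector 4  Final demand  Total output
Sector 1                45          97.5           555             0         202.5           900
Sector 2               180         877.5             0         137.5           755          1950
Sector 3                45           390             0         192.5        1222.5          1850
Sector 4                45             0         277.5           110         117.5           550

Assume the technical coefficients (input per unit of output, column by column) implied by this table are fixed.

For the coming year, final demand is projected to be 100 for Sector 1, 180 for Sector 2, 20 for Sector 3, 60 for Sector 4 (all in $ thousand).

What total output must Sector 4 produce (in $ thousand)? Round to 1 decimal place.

x_4 = 115.9

Technical coefficients a_ij = z_ij / X_j:
  a_11 = 45/900 = 0.05, a_21 = 180/900 = 0.20, a_31 = 45/900 = 0.05, a_41 = 45/900 = 0.05
  a_12 = 97.5/1950 = 0.05, a_22 = 877.5/1950 = 0.45, a_32 = 390/1950 = 0.20, a_42 = 0/1950 = 0.00
  a_13 = 555/1850 = 0.30, a_23 = 0/1850 = 0.00, a_33 = 0/1850 = 0.00, a_43 = 277.5/1850 = 0.15
  a_14 = 0/550 = 0.00, a_24 = 137.5/550 = 0.25, a_34 = 192.5/550 = 0.35, a_44 = 110/550 = 0.20
I − A =
  [   0.95    -0.05    -0.30     0.00]
  [  -0.20     0.55     0.00    -0.25]
  [  -0.05    -0.20     1.00    -0.35]
  [  -0.05     0.00    -0.15     0.80]
Compute the cofactors C_ij = (−1)^(i+j)·(3×3 minor ij) of I−A; the adjugate is their transpose:
adj(I−A) = Cᵀ =
  [ 0.403625   0.085375   0.133875   0.085250]
  [ 0.163875   0.692875   0.087375   0.254750]
  [ 0.066125   0.154875   0.409375   0.227500]
  [ 0.037625   0.034375   0.085125   0.492250]
det(I−A) = Σ_j (I−A)_1j·C_1j = (0.95)(0.403625) + (-0.05)(0.163875) + (-0.30)(0.066125) + (0.00)(0.037625) = 0.3554125
(I − A)⁻¹ = adj(I−A) / det(I−A) ≈
  [   1.1357     0.2402     0.3767     0.2399]
  [   0.4611     1.9495     0.2458     0.7168]
  [   0.1861     0.4358     1.1518     0.6401]
  [   0.1059     0.0967     0.2395     1.3850]
x = (I − A)⁻¹ d = adj(I−A)·d / det(I−A), with det(I−A) = 0.3554125:
  x_1 = (0.403625·100 + 0.085375·180 + 0.133875·20 + 0.085250·60) / 0.3554125 = 63.5225 / 0.3554125 ≈ 178.7
  x_2 = (0.163875·100 + 0.692875·180 + 0.087375·20 + 0.254750·60) / 0.3554125 = 158.1375 / 0.3554125 ≈ 444.9
  x_3 = (0.066125·100 + 0.154875·180 + 0.409375·20 + 0.227500·60) / 0.3554125 = 56.3275 / 0.3554125 ≈ 158.5
  x_4 = (0.037625·100 + 0.034375·180 + 0.085125·20 + 0.492250·60) / 0.3554125 = 41.1875 / 0.3554125 ≈ 115.9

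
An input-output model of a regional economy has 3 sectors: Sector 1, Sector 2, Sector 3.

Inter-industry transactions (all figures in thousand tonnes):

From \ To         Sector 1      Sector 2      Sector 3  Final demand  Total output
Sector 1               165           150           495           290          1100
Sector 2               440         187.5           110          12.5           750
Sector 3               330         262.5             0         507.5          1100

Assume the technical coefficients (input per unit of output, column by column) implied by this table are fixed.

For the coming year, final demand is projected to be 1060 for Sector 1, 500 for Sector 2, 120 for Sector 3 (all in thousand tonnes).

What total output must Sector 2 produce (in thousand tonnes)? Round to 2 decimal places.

x_2 = 2363.92

Technical coefficients a_ij = z_ij / X_j:
  a_11 = 165/1100 = 0.15, a_21 = 440/1100 = 0.40, a_31 = 330/1100 = 0.30
  a_12 = 150/750 = 0.20, a_22 = 187.5/750 = 0.25, a_32 = 262.5/750 = 0.35
  a_13 = 495/1100 = 0.45, a_23 = 110/1100 = 0.10, a_33 = 0/1100 = 0.00
I − A =
  [   0.85    -0.20    -0.45]
  [  -0.40     0.75    -0.10]
  [  -0.30    -0.35     1.00]
Cofactors of I−A, C_ij = (−1)^(i+j)·(minor ij) (rows/columns in the sector order above):
  C_11 = (0.75)(1.00) − (-0.10)(-0.35) = 0.7150
  C_12 = −[(-0.40)(1.00) − (-0.10)(-0.30)] = 0.4300
  C_13 = (-0.40)(-0.35) − (0.75)(-0.30) = 0.3650
  C_21 = −[(-0.20)(1.00) − (-0.45)(-0.35)] = 0.3575
  C_22 = (0.85)(1.00) − (-0.45)(-0.30) = 0.7150
  C_23 = −[(0.85)(-0.35) − (-0.20)(-0.30)] = 0.3575
  C_31 = (-0.20)(-0.10) − (-0.45)(0.75) = 0.3575
  C_32 = −[(0.85)(-0.10) − (-0.45)(-0.40)] = 0.2650
  C_33 = (0.85)(0.75) − (-0.20)(-0.40) = 0.5575
det(I−A) = Σ_j (I−A)_1j·C_1j = (0.85)(0.7150) + (-0.20)(0.4300) + (-0.45)(0.3650) = 0.3575
adj(I−A) = Cᵀ =
  [ 0.7150   0.3575   0.3575]
  [ 0.4300   0.7150   0.2650]
  [ 0.3650   0.3575   0.5575]
(I − A)⁻¹ = adj(I−A) / det(I−A) ≈
  [   2.0000     1.0000     1.0000]
  [   1.2028     2.0000     0.7413]
  [   1.0210     1.0000     1.5594]
x = (I − A)⁻¹ d = adj(I−A)·d / det(I−A), with det(I−A) = 0.3575:
  x_1 = (0.7150·1060 + 0.3575·500 + 0.3575·120) / 0.3575 = 979.55 / 0.3575 = 2740.00
  x_2 = (0.4300·1060 + 0.7150·500 + 0.2650·120) / 0.3575 = 845.10 / 0.3575 ≈ 2363.92
  x_3 = (0.3650·1060 + 0.3575·500 + 0.5575·120) / 0.3575 = 632.55 / 0.3575 ≈ 1769.37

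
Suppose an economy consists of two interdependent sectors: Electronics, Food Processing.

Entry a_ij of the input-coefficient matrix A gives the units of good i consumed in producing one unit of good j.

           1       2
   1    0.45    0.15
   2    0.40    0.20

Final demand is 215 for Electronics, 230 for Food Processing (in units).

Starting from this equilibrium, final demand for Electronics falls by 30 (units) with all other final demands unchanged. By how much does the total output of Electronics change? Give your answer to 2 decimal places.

I − A =
  [   0.55    -0.15]
  [  -0.40     0.80]
det(I−A) = (0.55)(0.80) − (-0.15)(-0.40) = 0.3800
adj(I−A) = [[0.80, 0.15], [0.40, 0.55]]
(I − A)⁻¹ = adj(I−A) / det(I−A) ≈
  [   2.1053     0.3947]
  [   1.0526     1.4474]
Δx = (I − A)⁻¹ Δd with Δd having -30 in the Electronics component and 0 elsewhere.
So Δx_1 = L_11 · (-30), where L_11 = adj(I−A)_11 / det(I−A) = 0.80 / 0.3800.
Δx_1 = 0.80 × (-30) / 0.3800 = -24.00 / 0.3800 ≈ -63.16.

Δx_1 = -63.16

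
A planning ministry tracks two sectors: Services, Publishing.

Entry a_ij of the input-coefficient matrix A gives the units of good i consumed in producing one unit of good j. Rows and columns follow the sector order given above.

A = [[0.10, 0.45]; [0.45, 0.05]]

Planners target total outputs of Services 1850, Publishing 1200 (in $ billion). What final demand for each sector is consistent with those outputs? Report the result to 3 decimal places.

I − A =
  [   0.90    -0.45]
  [  -0.45     0.95]
d = (I − A) x:
  d_1 = (+0.90)·1850 + (-0.45)·1200 = 1125.000
  d_2 = (-0.45)·1850 + (+0.95)·1200 = 307.500

d_1 = 1125.000, d_2 = 307.500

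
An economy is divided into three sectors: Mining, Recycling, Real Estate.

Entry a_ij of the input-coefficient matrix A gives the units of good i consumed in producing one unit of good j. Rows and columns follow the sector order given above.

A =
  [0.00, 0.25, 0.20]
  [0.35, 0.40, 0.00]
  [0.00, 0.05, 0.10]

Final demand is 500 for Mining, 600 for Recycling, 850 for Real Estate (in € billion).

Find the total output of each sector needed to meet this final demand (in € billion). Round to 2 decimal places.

I − A =
  [   1.00    -0.25    -0.20]
  [  -0.35     0.60     0.00]
  [   0.00    -0.05     0.90]
Cofactors of I−A, C_ij = (−1)^(i+j)·(minor ij) (rows/columns in the sector order above):
  C_11 = (0.60)(0.90) − (0.00)(-0.05) = 0.5400
  C_12 = −[(-0.35)(0.90) − (0.00)(0.00)] = 0.3150
  C_13 = (-0.35)(-0.05) − (0.60)(0.00) = 0.0175
  C_21 = −[(-0.25)(0.90) − (-0.20)(-0.05)] = 0.2350
  C_22 = (1.00)(0.90) − (-0.20)(0.00) = 0.9000
  C_23 = −[(1.00)(-0.05) − (-0.25)(0.00)] = 0.0500
  C_31 = (-0.25)(0.00) − (-0.20)(0.60) = 0.1200
  C_32 = −[(1.00)(0.00) − (-0.20)(-0.35)] = 0.0700
  C_33 = (1.00)(0.60) − (-0.25)(-0.35) = 0.5125
det(I−A) = Σ_j (I−A)_1j·C_1j = (1.00)(0.5400) + (-0.25)(0.3150) + (-0.20)(0.0175) = 0.45775
adj(I−A) = Cᵀ =
  [ 0.5400   0.2350   0.1200]
  [ 0.3150   0.9000   0.0700]
  [ 0.0175   0.0500   0.5125]
(I − A)⁻¹ = adj(I−A) / det(I−A) ≈
  [   1.1797     0.5134     0.2622]
  [   0.6881     1.9661     0.1529]
  [   0.0382     0.1092     1.1196]
x = (I − A)⁻¹ d = adj(I−A)·d / det(I−A), with det(I−A) = 0.45775:
  x_1 = (0.5400·500 + 0.2350·600 + 0.1200·850) / 0.45775 = 513.00 / 0.45775 ≈ 1120.70
  x_2 = (0.3150·500 + 0.9000·600 + 0.0700·850) / 0.45775 = 757.00 / 0.45775 ≈ 1653.74
  x_3 = (0.0175·500 + 0.0500·600 + 0.5125·850) / 0.45775 = 474.375 / 0.45775 ≈ 1036.32

x_1 = 1120.70, x_2 = 1653.74, x_3 = 1036.32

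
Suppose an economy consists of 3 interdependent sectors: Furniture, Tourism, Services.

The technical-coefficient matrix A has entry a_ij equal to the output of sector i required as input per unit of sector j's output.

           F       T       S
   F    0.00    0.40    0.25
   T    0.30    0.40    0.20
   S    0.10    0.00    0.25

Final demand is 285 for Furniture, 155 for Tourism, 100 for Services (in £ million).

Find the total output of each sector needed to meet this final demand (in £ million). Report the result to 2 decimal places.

x_F = 586.80, x_T = 622.26, x_S = 211.57

I − A =
  [   1.00    -0.40    -0.25]
  [  -0.30     0.60    -0.20]
  [  -0.10     0.00     0.75]
Cofactors of I−A, C_ij = (−1)^(i+j)·(minor ij) (rows/columns in the sector order above):
  C_11 = (0.60)(0.75) − (-0.20)(0.00) = 0.4500
  C_12 = −[(-0.30)(0.75) − (-0.20)(-0.10)] = 0.2450
  C_13 = (-0.30)(0.00) − (0.60)(-0.10) = 0.0600
  C_21 = −[(-0.40)(0.75) − (-0.25)(0.00)] = 0.3000
  C_22 = (1.00)(0.75) − (-0.25)(-0.10) = 0.7250
  C_23 = −[(1.00)(0.00) − (-0.40)(-0.10)] = 0.0400
  C_31 = (-0.40)(-0.20) − (-0.25)(0.60) = 0.2300
  C_32 = −[(1.00)(-0.20) − (-0.25)(-0.30)] = 0.2750
  C_33 = (1.00)(0.60) − (-0.40)(-0.30) = 0.4800
det(I−A) = Σ_j (I−A)_1j·C_1j = (1.00)(0.4500) + (-0.40)(0.2450) + (-0.25)(0.0600) = 0.3370
adj(I−A) = Cᵀ =
  [ 0.4500   0.3000   0.2300]
  [ 0.2450   0.7250   0.2750]
  [ 0.0600   0.0400   0.4800]
(I − A)⁻¹ = adj(I−A) / det(I−A) ≈
  [   1.3353     0.8902     0.6825]
  [   0.7270     2.1513     0.8160]
  [   0.1780     0.1187     1.4243]
x = (I − A)⁻¹ d = adj(I−A)·d / det(I−A), with det(I−A) = 0.3370:
  x_F = (0.4500·285 + 0.3000·155 + 0.2300·100) / 0.3370 = 197.75 / 0.3370 ≈ 586.80
  x_T = (0.2450·285 + 0.7250·155 + 0.2750·100) / 0.3370 = 209.70 / 0.3370 ≈ 622.26
  x_S = (0.0600·285 + 0.0400·155 + 0.4800·100) / 0.3370 = 71.30 / 0.3370 ≈ 211.57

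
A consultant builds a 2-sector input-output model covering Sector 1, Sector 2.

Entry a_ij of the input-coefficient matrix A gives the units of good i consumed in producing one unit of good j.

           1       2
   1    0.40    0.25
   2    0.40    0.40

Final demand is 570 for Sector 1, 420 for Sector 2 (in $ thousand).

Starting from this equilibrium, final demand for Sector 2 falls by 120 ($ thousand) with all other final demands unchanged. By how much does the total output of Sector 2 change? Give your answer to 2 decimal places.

I − A =
  [   0.60    -0.25]
  [  -0.40     0.60]
det(I−A) = (0.60)(0.60) − (-0.25)(-0.40) = 0.2600
adj(I−A) = [[0.60, 0.25], [0.40, 0.60]]
(I − A)⁻¹ = adj(I−A) / det(I−A) ≈
  [   2.3077     0.9615]
  [   1.5385     2.3077]
Δx = (I − A)⁻¹ Δd with Δd having -120 in the Sector 2 component and 0 elsewhere.
So Δx_2 = L_22 · (-120), where L_22 = adj(I−A)_22 / det(I−A) = 0.60 / 0.2600.
Δx_2 = 0.60 × (-120) / 0.2600 = -72.00 / 0.2600 ≈ -276.92.

Δx_2 = -276.92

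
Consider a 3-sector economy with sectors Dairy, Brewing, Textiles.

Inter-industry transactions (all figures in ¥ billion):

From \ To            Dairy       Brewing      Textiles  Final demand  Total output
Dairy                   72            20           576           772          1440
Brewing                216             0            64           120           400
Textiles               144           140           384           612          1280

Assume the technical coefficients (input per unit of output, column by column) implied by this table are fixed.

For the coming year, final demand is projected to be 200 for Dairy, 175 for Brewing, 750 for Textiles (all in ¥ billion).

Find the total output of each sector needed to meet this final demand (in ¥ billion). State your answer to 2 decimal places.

Technical coefficients a_ij = z_ij / X_j:
  a_11 = 72/1440 = 0.05, a_21 = 216/1440 = 0.15, a_31 = 144/1440 = 0.10
  a_12 = 20/400 = 0.05, a_22 = 0/400 = 0.00, a_32 = 140/400 = 0.35
  a_13 = 576/1280 = 0.45, a_23 = 64/1280 = 0.05, a_33 = 384/1280 = 0.30
I − A =
  [   0.95    -0.05    -0.45]
  [  -0.15     1.00    -0.05]
  [  -0.10    -0.35     0.70]
Cofactors of I−A, C_ij = (−1)^(i+j)·(minor ij) (rows/columns in the sector order above):
  C_11 = (1.00)(0.70) − (-0.05)(-0.35) = 0.6825
  C_12 = −[(-0.15)(0.70) − (-0.05)(-0.10)] = 0.1100
  C_13 = (-0.15)(-0.35) − (1.00)(-0.10) = 0.1525
  C_21 = −[(-0.05)(0.70) − (-0.45)(-0.35)] = 0.1925
  C_22 = (0.95)(0.70) − (-0.45)(-0.10) = 0.6200
  C_23 = −[(0.95)(-0.35) − (-0.05)(-0.10)] = 0.3375
  C_31 = (-0.05)(-0.05) − (-0.45)(1.00) = 0.4525
  C_32 = −[(0.95)(-0.05) − (-0.45)(-0.15)] = 0.1150
  C_33 = (0.95)(1.00) − (-0.05)(-0.15) = 0.9425
det(I−A) = Σ_j (I−A)_1j·C_1j = (0.95)(0.6825) + (-0.05)(0.1100) + (-0.45)(0.1525) = 0.57425
adj(I−A) = Cᵀ =
  [ 0.6825   0.1925   0.4525]
  [ 0.1100   0.6200   0.1150]
  [ 0.1525   0.3375   0.9425]
(I − A)⁻¹ = adj(I−A) / det(I−A) ≈
  [   1.1885     0.3352     0.7880]
  [   0.1916     1.0797     0.2003]
  [   0.2656     0.5877     1.6413]
x = (I − A)⁻¹ d = adj(I−A)·d / det(I−A), with det(I−A) = 0.57425:
  x_1 = (0.6825·200 + 0.1925·175 + 0.4525·750) / 0.57425 = 509.5625 / 0.57425 ≈ 887.35
  x_2 = (0.1100·200 + 0.6200·175 + 0.1150·750) / 0.57425 = 216.75 / 0.57425 ≈ 377.45
  x_3 = (0.1525·200 + 0.3375·175 + 0.9425·750) / 0.57425 = 796.4375 / 0.57425 ≈ 1386.92

x_1 = 887.35, x_2 = 377.45, x_3 = 1386.92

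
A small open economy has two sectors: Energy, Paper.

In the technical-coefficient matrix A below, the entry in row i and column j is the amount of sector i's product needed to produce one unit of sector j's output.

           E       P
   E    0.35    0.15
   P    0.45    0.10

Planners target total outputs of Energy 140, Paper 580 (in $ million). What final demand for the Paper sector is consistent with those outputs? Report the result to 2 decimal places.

I − A =
  [   0.65    -0.15]
  [  -0.45     0.90]
d = (I − A) x:
  d_E = (+0.65)·140 + (-0.15)·580 = 4.00
  d_P = (-0.45)·140 + (+0.90)·580 = 459.00

d_P = 459.00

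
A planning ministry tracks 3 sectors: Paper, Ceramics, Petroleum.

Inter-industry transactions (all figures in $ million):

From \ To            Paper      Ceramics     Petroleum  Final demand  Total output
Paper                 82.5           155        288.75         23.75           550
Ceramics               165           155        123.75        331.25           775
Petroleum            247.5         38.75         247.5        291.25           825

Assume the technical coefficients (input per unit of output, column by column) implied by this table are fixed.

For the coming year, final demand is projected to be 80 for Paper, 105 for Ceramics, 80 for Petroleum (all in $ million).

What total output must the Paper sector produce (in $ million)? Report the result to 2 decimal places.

x_1 = 302.39

Technical coefficients a_ij = z_ij / X_j:
  a_11 = 82.5/550 = 0.15, a_21 = 165/550 = 0.30, a_31 = 247.5/550 = 0.45
  a_12 = 155/775 = 0.20, a_22 = 155/775 = 0.20, a_32 = 38.75/775 = 0.05
  a_13 = 288.75/825 = 0.35, a_23 = 123.75/825 = 0.15, a_33 = 247.5/825 = 0.30
I − A =
  [   0.85    -0.20    -0.35]
  [  -0.30     0.80    -0.15]
  [  -0.45    -0.05     0.70]
Cofactors of I−A, C_ij = (−1)^(i+j)·(minor ij) (rows/columns in the sector order above):
  C_11 = (0.80)(0.70) − (-0.15)(-0.05) = 0.5525
  C_12 = −[(-0.30)(0.70) − (-0.15)(-0.45)] = 0.2775
  C_13 = (-0.30)(-0.05) − (0.80)(-0.45) = 0.3750
  C_21 = −[(-0.20)(0.70) − (-0.35)(-0.05)] = 0.1575
  C_22 = (0.85)(0.70) − (-0.35)(-0.45) = 0.4375
  C_23 = −[(0.85)(-0.05) − (-0.20)(-0.45)] = 0.1325
  C_31 = (-0.20)(-0.15) − (-0.35)(0.80) = 0.3100
  C_32 = −[(0.85)(-0.15) − (-0.35)(-0.30)] = 0.2325
  C_33 = (0.85)(0.80) − (-0.20)(-0.30) = 0.6200
det(I−A) = Σ_j (I−A)_1j·C_1j = (0.85)(0.5525) + (-0.20)(0.2775) + (-0.35)(0.3750) = 0.282875
adj(I−A) = Cᵀ =
  [ 0.5525   0.1575   0.3100]
  [ 0.2775   0.4375   0.2325]
  [ 0.3750   0.1325   0.6200]
(I − A)⁻¹ = adj(I−A) / det(I−A) ≈
  [   1.9532     0.5568     1.0959]
  [   0.9810     1.5466     0.8219]
  [   1.3257     0.4684     2.1918]
x = (I − A)⁻¹ d = adj(I−A)·d / det(I−A), with det(I−A) = 0.282875:
  x_1 = (0.5525·80 + 0.1575·105 + 0.3100·80) / 0.282875 = 85.5375 / 0.282875 ≈ 302.39
  x_2 = (0.2775·80 + 0.4375·105 + 0.2325·80) / 0.282875 = 86.7375 / 0.282875 ≈ 306.63
  x_3 = (0.3750·80 + 0.1325·105 + 0.6200·80) / 0.282875 = 93.5125 / 0.282875 ≈ 330.58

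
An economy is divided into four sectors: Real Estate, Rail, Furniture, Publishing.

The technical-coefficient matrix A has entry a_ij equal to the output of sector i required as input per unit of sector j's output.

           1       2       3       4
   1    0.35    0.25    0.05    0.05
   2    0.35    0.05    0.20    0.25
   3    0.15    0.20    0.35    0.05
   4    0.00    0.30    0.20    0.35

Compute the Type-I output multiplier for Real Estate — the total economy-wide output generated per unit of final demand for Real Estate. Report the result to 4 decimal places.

m_1 = 5.1136

I − A =
  [   0.65    -0.25    -0.05    -0.05]
  [  -0.35     0.95    -0.20    -0.25]
  [  -0.15    -0.20     0.65    -0.05]
  [   0.00    -0.30    -0.20     0.65]
Compute the cofactors C_ij = (−1)^(i+j)·(3×3 minor ij) of I−A; the adjugate is their transpose:
adj(I−A) = Cᵀ =
  [ 0.304125   0.122125   0.084625   0.076875]
  [ 0.171375   0.261750   0.131875   0.124000]
  [ 0.132125   0.120875   0.290500   0.079000]
  [ 0.119750   0.158000   0.150250   0.300375]
det(I−A) = Σ_j (I−A)_1j·C_1j = (0.65)(0.304125) + (-0.25)(0.171375) + (-0.05)(0.132125) + (-0.05)(0.119750) = 0.14224375
(I − A)⁻¹ = adj(I−A) / det(I−A) ≈
  [   2.13806     0.85856     0.59493     0.54045]
  [   1.20480     1.84015     0.92711     0.87174]
  [   0.92886     0.84977     2.04227     0.55538]
  [   0.84186     1.11077     1.05629     2.11169]
The output multiplier for sector j is the column-j sum of the Leontief inverse (I − A)⁻¹ = adj(I−A) / det(I−A).
Column 1 of adj(I−A): (0.304125, 0.171375, 0.132125, 0.119750); det(I−A) = 0.14224375.
m_1 = (0.304125 + 0.171375 + 0.132125 + 0.119750) / 0.14224375 = 0.727375 / 0.14224375 ≈ 5.1136.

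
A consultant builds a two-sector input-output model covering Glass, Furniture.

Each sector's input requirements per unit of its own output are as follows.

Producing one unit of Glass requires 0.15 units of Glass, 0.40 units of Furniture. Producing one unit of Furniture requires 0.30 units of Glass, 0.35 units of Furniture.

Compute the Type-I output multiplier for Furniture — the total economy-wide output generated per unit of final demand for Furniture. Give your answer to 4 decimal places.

I − A =
  [   0.85    -0.30]
  [  -0.40     0.65]
det(I−A) = (0.85)(0.65) − (-0.30)(-0.40) = 0.4325
adj(I−A) = [[0.65, 0.30], [0.40, 0.85]]
(I − A)⁻¹ = adj(I−A) / det(I−A) ≈
  [   1.50289     0.69364]
  [   0.92486     1.96532]
The output multiplier for sector j is the column-j sum of the Leontief inverse (I − A)⁻¹ = adj(I−A) / det(I−A).
Column F of adj(I−A): (0.30, 0.85); det(I−A) = 0.4325.
m_F = (0.30 + 0.85) / 0.4325 = 1.15 / 0.4325 ≈ 2.6590.

m_F = 2.6590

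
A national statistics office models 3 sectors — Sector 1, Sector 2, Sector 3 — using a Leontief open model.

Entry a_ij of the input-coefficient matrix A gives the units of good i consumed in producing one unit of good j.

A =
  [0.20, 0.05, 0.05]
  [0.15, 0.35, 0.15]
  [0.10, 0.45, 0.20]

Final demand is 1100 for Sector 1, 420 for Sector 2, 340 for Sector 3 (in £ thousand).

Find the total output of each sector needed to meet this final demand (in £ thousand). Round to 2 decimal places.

I − A =
  [   0.80    -0.05    -0.05]
  [  -0.15     0.65    -0.15]
  [  -0.10    -0.45     0.80]
Cofactors of I−A, C_ij = (−1)^(i+j)·(minor ij) (rows/columns in the sector order above):
  C_11 = (0.65)(0.80) − (-0.15)(-0.45) = 0.4525
  C_12 = −[(-0.15)(0.80) − (-0.15)(-0.10)] = 0.1350
  C_13 = (-0.15)(-0.45) − (0.65)(-0.10) = 0.1325
  C_21 = −[(-0.05)(0.80) − (-0.05)(-0.45)] = 0.0625
  C_22 = (0.80)(0.80) − (-0.05)(-0.10) = 0.6350
  C_23 = −[(0.80)(-0.45) − (-0.05)(-0.10)] = 0.3650
  C_31 = (-0.05)(-0.15) − (-0.05)(0.65) = 0.0400
  C_32 = −[(0.80)(-0.15) − (-0.05)(-0.15)] = 0.1275
  C_33 = (0.80)(0.65) − (-0.05)(-0.15) = 0.5125
det(I−A) = Σ_j (I−A)_1j·C_1j = (0.80)(0.4525) + (-0.05)(0.1350) + (-0.05)(0.1325) = 0.348625
adj(I−A) = Cᵀ =
  [ 0.4525   0.0625   0.0400]
  [ 0.1350   0.6350   0.1275]
  [ 0.1325   0.3650   0.5125]
(I − A)⁻¹ = adj(I−A) / det(I−A) ≈
  [   1.2980     0.1793     0.1147]
  [   0.3872     1.8214     0.3657]
  [   0.3801     1.0470     1.4701]
x = (I − A)⁻¹ d = adj(I−A)·d / det(I−A), with det(I−A) = 0.348625:
  x_1 = (0.4525·1100 + 0.0625·420 + 0.0400·340) / 0.348625 = 537.60 / 0.348625 ≈ 1542.06
  x_2 = (0.1350·1100 + 0.6350·420 + 0.1275·340) / 0.348625 = 458.55 / 0.348625 ≈ 1315.31
  x_3 = (0.1325·1100 + 0.3650·420 + 0.5125·340) / 0.348625 = 473.30 / 0.348625 ≈ 1357.62

x_1 = 1542.06, x_2 = 1315.31, x_3 = 1357.62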